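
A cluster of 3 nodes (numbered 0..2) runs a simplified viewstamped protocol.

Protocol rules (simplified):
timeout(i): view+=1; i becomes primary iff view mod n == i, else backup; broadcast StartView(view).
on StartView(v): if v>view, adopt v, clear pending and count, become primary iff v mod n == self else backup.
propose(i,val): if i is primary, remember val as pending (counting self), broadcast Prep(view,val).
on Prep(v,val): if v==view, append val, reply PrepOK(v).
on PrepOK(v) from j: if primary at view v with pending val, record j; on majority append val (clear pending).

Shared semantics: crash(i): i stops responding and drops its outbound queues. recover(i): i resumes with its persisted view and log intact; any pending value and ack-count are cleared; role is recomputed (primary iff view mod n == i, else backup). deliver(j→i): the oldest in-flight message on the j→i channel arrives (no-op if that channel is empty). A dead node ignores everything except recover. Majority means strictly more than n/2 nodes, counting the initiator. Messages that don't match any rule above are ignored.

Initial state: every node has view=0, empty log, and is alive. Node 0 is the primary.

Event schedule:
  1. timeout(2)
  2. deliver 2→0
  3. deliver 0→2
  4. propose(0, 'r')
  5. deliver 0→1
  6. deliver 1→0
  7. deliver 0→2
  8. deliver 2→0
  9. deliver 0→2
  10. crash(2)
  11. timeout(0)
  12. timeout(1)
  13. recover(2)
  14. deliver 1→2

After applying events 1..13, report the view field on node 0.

e1 timeout(2): 2[back,v=1,-]
e2 deliver 2→0: 0[back,v=1,-]
e3 deliver 0→2: ·
e4 propose(0,'r'): ·
e5 deliver 0→1: ·
e6 deliver 1→0: ·
e7 deliver 0→2: ·
e8 deliver 2→0: ·
e9 deliver 0→2: ·
e10 crash(2): 2[✗back,v=1,-]
e11 timeout(0): 0[back,v=2,-]
e12 timeout(1): 1[prim,v=1,-]
e13 recover(2): 2[back,v=1,-]

2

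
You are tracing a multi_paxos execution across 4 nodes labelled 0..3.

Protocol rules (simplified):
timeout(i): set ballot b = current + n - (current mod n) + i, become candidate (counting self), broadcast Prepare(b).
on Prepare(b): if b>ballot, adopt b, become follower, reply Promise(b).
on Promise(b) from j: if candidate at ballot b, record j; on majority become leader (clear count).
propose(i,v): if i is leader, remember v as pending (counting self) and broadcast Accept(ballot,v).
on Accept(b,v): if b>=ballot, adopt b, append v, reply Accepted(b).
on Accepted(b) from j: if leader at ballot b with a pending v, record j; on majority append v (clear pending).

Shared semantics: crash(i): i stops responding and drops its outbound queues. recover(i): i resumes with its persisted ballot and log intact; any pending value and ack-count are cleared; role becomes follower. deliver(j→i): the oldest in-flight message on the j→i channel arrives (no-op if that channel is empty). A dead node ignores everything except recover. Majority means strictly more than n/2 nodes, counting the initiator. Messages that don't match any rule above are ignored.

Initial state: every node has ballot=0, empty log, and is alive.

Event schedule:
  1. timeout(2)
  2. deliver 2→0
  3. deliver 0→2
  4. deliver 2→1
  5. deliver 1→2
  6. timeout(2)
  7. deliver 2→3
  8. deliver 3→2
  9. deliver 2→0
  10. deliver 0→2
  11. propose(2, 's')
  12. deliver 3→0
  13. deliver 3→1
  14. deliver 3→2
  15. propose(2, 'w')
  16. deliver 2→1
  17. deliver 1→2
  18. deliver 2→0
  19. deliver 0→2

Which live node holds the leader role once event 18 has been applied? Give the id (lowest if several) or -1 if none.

after 1 — timeout(2): n2:cand/b6/[-]
after 2 — deliver 2→0: n0:foll/b6/[-]
after 3 — deliver 0→2: ·
after 4 — deliver 2→1: n1:foll/b6/[-]
after 5 — deliver 1→2: n2:lead/b6/[-]
after 6 — timeout(2): n2:cand/b10/[-]
after 7 — deliver 2→3: n3:foll/b6/[-]
after 8 — deliver 3→2: ·
after 9 — deliver 2→0: n0:foll/b10/[-]
after 10 — deliver 0→2: ·
after 11 — propose(2,'s'): ·
after 12 — deliver 3→0: ·
after 13 — deliver 3→1: ·
after 14 — deliver 3→2: ·
after 15 — propose(2,'w'): ·
after 16 — deliver 2→1: n1:foll/b10/[-]
after 17 — deliver 1→2: n2:lead/b10/[-]
after 18 — deliver 2→0: ·

2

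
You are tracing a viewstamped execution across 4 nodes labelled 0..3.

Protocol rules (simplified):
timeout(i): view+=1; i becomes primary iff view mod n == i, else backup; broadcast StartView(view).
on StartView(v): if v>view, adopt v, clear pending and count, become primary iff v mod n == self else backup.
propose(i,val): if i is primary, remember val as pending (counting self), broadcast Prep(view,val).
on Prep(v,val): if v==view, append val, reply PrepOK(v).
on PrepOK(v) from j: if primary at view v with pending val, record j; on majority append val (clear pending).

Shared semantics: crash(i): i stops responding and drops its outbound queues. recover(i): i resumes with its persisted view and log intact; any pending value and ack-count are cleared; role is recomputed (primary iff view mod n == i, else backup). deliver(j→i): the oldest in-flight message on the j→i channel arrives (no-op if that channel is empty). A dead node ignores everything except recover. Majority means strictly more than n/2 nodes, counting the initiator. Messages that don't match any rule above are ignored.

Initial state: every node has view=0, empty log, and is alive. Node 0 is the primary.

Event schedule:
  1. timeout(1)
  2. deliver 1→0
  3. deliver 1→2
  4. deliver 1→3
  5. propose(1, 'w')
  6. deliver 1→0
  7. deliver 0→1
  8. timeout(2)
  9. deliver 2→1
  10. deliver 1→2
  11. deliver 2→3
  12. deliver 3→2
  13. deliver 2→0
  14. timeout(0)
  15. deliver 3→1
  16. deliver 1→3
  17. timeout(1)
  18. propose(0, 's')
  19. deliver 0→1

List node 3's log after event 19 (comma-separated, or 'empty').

e1 timeout(1): 1[prim,v=1,-]
e2 deliver 1→0: 0[back,v=1,-]
e3 deliver 1→2: 2[back,v=1,-]
e4 deliver 1→3: 3[back,v=1,-]
e5 propose(1,'w'): ·
e6 deliver 1→0: 0[back,v=1,w]
e7 deliver 0→1: ·
e8 timeout(2): 2[prim,v=2,-]
e9 deliver 2→1: 1[back,v=2,-]
e10 deliver 1→2: ·
e11 deliver 2→3: 3[back,v=2,-]
e12 deliver 3→2: ·
e13 deliver 2→0: 0[back,v=2,w]
e14 timeout(0): 0[back,v=3,w]
e15 deliver 3→1: ·
e16 deliver 1→3: ·
e17 timeout(1): 1[back,v=3,-]
e18 propose(0,'s'): ·
e19 deliver 0→1: ·

empty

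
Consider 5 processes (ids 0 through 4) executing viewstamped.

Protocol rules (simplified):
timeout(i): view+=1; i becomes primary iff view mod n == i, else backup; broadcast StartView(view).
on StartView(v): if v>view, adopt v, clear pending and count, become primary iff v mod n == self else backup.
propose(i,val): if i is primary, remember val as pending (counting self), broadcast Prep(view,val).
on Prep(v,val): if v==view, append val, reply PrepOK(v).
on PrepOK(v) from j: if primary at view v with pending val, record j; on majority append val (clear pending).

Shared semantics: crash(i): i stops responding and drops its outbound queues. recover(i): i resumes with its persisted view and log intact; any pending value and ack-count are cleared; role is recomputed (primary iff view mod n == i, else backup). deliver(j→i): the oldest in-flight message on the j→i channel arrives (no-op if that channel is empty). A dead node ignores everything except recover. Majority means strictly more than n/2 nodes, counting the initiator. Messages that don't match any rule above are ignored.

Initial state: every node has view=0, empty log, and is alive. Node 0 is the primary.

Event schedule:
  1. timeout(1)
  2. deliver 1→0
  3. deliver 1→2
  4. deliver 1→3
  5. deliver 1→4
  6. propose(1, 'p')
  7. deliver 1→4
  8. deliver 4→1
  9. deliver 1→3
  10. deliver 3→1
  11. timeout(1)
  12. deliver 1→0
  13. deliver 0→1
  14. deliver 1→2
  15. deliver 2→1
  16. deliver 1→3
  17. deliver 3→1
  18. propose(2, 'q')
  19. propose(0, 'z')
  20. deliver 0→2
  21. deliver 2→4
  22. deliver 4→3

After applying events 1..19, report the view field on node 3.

step 1 timeout(1): 1={prim,v=1,log=-}
step 2 deliver 1→0: 0={back,v=1,log=-}
step 3 deliver 1→2: 2={back,v=1,log=-}
step 4 deliver 1→3: 3={back,v=1,log=-}
step 5 deliver 1→4: 4={back,v=1,log=-}
step 6 propose(1,'p'): —
step 7 deliver 1→4: 4={back,v=1,log=p}
step 8 deliver 4→1: —
step 9 deliver 1→3: 3={back,v=1,log=p}
step 10 deliver 3→1: 1={prim,v=1,log=p}
step 11 timeout(1): 1={back,v=2,log=p}
step 12 deliver 1→0: 0={back,v=1,log=p}
step 13 deliver 0→1: —
step 14 deliver 1→2: 2={back,v=1,log=p}
step 15 deliver 2→1: —
step 16 deliver 1→3: 3={back,v=2,log=p}
step 17 deliver 3→1: —
step 18 propose(2,'q'): —
step 19 propose(0,'z'): —

2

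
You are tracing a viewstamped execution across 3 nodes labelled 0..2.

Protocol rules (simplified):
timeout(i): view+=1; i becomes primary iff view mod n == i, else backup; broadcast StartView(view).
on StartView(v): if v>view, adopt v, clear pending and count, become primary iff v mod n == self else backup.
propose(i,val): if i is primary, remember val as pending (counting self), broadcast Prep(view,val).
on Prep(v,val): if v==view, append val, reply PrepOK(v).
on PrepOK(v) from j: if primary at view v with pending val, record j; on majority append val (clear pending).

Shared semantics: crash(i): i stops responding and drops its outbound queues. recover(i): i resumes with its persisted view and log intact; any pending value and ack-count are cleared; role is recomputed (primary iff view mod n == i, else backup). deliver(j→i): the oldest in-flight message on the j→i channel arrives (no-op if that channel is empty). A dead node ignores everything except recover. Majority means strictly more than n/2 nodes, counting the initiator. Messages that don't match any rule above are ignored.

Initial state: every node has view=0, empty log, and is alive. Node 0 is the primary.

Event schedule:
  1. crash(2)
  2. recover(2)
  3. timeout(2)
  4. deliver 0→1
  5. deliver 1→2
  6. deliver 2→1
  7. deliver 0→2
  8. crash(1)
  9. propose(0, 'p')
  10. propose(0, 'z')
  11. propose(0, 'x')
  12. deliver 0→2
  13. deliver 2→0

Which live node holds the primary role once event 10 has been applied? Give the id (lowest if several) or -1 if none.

[1] crash(2) → N2(✗back v0 [-])
[2] recover(2) → N2(back v0 [-])
[3] timeout(2) → N2(back v1 [-])
[4] deliver 0→1 → ∅
[5] deliver 1→2 → ∅
[6] deliver 2→1 → N1(prim v1 [-])
[7] deliver 0→2 → ∅
[8] crash(1) → N1(✗prim v1 [-])
[9] propose(0,'p') → ∅
[10] propose(0,'z') → ∅

0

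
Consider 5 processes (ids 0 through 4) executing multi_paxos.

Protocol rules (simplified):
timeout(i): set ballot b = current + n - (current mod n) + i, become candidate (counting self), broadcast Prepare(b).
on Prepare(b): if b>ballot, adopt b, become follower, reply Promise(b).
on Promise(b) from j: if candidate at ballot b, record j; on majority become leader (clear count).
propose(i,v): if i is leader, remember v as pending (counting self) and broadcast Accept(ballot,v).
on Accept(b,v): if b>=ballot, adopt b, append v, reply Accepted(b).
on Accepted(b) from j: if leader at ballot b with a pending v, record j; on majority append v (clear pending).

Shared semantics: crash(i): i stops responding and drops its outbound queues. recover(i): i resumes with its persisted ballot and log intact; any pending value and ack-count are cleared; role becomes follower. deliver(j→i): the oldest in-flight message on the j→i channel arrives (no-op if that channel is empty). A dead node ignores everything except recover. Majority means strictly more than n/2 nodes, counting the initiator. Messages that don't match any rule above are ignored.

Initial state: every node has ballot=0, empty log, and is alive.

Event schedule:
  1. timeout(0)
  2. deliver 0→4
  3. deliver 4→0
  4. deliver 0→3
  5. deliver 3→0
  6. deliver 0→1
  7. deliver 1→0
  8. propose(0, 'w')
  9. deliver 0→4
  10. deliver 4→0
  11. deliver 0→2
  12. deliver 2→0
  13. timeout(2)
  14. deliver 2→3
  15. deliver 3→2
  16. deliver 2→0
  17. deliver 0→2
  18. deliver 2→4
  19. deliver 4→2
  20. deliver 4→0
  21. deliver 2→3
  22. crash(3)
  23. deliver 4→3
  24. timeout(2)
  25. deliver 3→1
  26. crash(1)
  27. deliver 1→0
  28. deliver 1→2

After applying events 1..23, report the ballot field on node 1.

after 1 — timeout(0): n0:cand/b5/[-]
after 2 — deliver 0→4: n4:foll/b5/[-]
after 3 — deliver 4→0: ·
after 4 — deliver 0→3: n3:foll/b5/[-]
after 5 — deliver 3→0: n0:lead/b5/[-]
after 6 — deliver 0→1: n1:foll/b5/[-]
after 7 — deliver 1→0: ·
after 8 — propose(0,'w'): ·
after 9 — deliver 0→4: n4:foll/b5/[w]
after 10 — deliver 4→0: ·
after 11 — deliver 0→2: n2:foll/b5/[-]
after 12 — deliver 2→0: ·
after 13 — timeout(2): n2:cand/b12/[-]
after 14 — deliver 2→3: n3:foll/b12/[-]
after 15 — deliver 3→2: ·
after 16 — deliver 2→0: n0:foll/b12/[-]
after 17 — deliver 0→2: ·
after 18 — deliver 2→4: n4:foll/b12/[w]
after 19 — deliver 4→2: n2:lead/b12/[-]
after 20 — deliver 4→0: ·
after 21 — deliver 2→3: ·
after 22 — crash(3): n3:✗foll/b12/[-]
after 23 — deliver 4→3: ·

5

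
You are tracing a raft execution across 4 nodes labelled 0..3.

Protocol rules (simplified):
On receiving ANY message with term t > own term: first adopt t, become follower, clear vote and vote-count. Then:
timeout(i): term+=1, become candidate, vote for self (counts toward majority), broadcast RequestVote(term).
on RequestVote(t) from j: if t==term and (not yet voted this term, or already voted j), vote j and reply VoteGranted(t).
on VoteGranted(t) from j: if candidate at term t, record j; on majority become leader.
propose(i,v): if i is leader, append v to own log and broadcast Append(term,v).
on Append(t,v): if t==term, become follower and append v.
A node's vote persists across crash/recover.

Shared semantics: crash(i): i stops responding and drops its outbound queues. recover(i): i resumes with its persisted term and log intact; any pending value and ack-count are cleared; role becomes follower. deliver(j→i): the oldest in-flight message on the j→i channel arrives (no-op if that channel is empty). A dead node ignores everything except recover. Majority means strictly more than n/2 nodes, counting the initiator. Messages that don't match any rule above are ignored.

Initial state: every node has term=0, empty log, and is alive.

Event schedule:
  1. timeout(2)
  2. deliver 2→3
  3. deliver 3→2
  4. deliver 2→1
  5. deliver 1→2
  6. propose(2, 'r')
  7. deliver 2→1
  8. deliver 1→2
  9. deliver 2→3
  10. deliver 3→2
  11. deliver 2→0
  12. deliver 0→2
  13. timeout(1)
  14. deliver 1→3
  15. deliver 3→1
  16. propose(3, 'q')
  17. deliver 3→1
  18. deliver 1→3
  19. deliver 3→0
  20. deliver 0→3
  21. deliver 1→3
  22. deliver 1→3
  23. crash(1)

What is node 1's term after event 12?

[1] timeout(2) → N2(cand t1 [-])
[2] deliver 2→3 → N3(foll t1 [-])
[3] deliver 3→2 → ∅
[4] deliver 2→1 → N1(foll t1 [-])
[5] deliver 1→2 → N2(lead t1 [-])
[6] propose(2,'r') → N2(lead t1 [r])
[7] deliver 2→1 → N1(foll t1 [r])
[8] deliver 1→2 → ∅
[9] deliver 2→3 → N3(foll t1 [r])
[10] deliver 3→2 → ∅
[11] deliver 2→0 → N0(foll t1 [-])
[12] deliver 0→2 → ∅

1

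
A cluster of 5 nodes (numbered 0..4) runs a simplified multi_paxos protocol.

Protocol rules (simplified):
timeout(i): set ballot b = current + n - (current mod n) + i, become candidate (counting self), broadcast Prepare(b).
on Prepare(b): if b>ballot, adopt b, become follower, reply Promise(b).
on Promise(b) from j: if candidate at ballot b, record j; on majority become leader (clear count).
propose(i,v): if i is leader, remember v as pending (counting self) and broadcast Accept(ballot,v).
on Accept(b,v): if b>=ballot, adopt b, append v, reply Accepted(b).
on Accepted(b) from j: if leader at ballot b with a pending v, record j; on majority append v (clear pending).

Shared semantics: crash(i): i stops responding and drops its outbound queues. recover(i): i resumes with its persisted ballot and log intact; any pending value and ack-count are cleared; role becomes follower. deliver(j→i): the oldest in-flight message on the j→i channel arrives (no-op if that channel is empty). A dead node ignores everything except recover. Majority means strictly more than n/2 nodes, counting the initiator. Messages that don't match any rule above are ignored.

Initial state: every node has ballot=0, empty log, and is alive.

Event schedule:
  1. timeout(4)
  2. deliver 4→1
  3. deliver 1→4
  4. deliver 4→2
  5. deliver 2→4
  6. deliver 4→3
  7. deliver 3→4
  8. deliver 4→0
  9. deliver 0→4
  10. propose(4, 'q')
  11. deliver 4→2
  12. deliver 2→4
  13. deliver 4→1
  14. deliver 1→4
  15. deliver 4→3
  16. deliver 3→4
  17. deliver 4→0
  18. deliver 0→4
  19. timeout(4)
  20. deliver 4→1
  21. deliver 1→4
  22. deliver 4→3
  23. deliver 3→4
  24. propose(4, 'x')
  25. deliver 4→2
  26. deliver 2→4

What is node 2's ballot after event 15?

[1] timeout(4) → N4(cand b9 [-])
[2] deliver 4→1 → N1(foll b9 [-])
[3] deliver 1→4 → ∅
[4] deliver 4→2 → N2(foll b9 [-])
[5] deliver 2→4 → N4(lead b9 [-])
[6] deliver 4→3 → N3(foll b9 [-])
[7] deliver 3→4 → ∅
[8] deliver 4→0 → N0(foll b9 [-])
[9] deliver 0→4 → ∅
[10] propose(4,'q') → ∅
[11] deliver 4→2 → N2(foll b9 [q])
[12] deliver 2→4 → ∅
[13] deliver 4→1 → N1(foll b9 [q])
[14] deliver 1→4 → N4(lead b9 [q])
[15] deliver 4→3 → N3(foll b9 [q])

9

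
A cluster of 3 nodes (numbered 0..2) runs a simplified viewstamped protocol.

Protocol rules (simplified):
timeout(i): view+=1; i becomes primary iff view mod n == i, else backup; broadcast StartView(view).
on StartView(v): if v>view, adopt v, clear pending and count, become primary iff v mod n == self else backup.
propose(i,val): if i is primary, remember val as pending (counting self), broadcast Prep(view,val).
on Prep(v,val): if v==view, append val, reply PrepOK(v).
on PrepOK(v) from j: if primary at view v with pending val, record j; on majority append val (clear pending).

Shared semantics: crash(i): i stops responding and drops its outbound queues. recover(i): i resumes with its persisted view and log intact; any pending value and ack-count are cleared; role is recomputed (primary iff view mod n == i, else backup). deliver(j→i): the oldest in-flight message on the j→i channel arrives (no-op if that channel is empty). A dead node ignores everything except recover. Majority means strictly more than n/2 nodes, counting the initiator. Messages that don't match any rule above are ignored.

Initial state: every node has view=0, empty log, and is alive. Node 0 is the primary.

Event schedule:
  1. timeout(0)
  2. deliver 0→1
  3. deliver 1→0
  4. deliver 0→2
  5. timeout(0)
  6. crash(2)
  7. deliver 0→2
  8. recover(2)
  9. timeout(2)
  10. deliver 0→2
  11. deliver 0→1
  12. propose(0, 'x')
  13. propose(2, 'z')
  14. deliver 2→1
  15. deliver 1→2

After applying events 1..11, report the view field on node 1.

2

step 1 timeout(0): 0={back,v=1,log=-}
step 2 deliver 0→1: 1={prim,v=1,log=-}
step 3 deliver 1→0: —
step 4 deliver 0→2: 2={back,v=1,log=-}
step 5 timeout(0): 0={back,v=2,log=-}
step 6 crash(2): 2={✗back,v=1,log=-}
step 7 deliver 0→2: —
step 8 recover(2): 2={back,v=1,log=-}
step 9 timeout(2): 2={prim,v=2,log=-}
step 10 deliver 0→2: —
step 11 deliver 0→1: 1={back,v=2,log=-}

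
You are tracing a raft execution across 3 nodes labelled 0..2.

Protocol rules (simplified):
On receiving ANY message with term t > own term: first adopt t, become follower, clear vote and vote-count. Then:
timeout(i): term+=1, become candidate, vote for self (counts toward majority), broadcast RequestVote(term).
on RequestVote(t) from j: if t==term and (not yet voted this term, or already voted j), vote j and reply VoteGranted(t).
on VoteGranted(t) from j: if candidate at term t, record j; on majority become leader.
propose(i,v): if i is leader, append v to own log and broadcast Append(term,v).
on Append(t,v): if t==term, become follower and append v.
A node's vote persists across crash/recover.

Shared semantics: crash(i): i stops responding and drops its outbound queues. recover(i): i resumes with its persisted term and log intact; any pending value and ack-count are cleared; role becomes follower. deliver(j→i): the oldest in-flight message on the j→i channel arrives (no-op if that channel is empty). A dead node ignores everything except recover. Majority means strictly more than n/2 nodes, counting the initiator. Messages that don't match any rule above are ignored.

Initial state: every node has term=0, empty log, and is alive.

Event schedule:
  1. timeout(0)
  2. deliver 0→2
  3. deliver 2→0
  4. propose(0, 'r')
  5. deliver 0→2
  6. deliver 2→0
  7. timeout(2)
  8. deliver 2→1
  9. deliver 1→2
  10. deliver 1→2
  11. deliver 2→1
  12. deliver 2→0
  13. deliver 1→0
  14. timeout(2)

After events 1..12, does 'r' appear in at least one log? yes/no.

step 1 timeout(0): 0={cand,t=1,log=-}
step 2 deliver 0→2: 2={foll,t=1,log=-}
step 3 deliver 2→0: 0={lead,t=1,log=-}
step 4 propose(0,'r'): 0={lead,t=1,log=r}
step 5 deliver 0→2: 2={foll,t=1,log=r}
step 6 deliver 2→0: —
step 7 timeout(2): 2={cand,t=2,log=r}
step 8 deliver 2→1: 1={foll,t=2,log=-}
step 9 deliver 1→2: 2={lead,t=2,log=r}
step 10 deliver 1→2: —
step 11 deliver 2→1: —
step 12 deliver 2→0: 0={foll,t=2,log=r}

yes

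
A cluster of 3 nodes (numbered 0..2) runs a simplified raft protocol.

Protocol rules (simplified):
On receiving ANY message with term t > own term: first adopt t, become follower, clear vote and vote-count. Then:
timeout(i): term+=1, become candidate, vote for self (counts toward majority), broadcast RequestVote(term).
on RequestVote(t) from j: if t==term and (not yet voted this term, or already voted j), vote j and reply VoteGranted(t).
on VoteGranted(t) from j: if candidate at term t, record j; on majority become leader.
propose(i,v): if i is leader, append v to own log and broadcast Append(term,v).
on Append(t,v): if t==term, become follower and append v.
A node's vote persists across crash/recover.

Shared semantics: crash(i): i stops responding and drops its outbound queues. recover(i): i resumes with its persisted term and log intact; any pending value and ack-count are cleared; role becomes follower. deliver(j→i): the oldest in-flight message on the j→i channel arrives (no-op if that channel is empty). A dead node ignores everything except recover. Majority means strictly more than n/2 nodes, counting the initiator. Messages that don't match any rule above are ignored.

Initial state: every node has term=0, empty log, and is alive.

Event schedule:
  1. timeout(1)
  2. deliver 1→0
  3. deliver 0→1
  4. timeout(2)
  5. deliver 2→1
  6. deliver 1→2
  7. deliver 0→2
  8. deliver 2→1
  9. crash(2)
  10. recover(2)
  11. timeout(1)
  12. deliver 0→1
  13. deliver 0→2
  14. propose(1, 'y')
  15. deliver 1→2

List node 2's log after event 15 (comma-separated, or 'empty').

step 1 timeout(1): 1={cand,t=1,log=-}
step 2 deliver 1→0: 0={foll,t=1,log=-}
step 3 deliver 0→1: 1={lead,t=1,log=-}
step 4 timeout(2): 2={cand,t=1,log=-}
step 5 deliver 2→1: —
step 6 deliver 1→2: —
step 7 deliver 0→2: —
step 8 deliver 2→1: —
step 9 crash(2): 2={✗cand,t=1,log=-}
step 10 recover(2): 2={foll,t=1,log=-}
step 11 timeout(1): 1={cand,t=2,log=-}
step 12 deliver 0→1: —
step 13 deliver 0→2: —
step 14 propose(1,'y'): —
step 15 deliver 1→2: 2={foll,t=2,log=-}

empty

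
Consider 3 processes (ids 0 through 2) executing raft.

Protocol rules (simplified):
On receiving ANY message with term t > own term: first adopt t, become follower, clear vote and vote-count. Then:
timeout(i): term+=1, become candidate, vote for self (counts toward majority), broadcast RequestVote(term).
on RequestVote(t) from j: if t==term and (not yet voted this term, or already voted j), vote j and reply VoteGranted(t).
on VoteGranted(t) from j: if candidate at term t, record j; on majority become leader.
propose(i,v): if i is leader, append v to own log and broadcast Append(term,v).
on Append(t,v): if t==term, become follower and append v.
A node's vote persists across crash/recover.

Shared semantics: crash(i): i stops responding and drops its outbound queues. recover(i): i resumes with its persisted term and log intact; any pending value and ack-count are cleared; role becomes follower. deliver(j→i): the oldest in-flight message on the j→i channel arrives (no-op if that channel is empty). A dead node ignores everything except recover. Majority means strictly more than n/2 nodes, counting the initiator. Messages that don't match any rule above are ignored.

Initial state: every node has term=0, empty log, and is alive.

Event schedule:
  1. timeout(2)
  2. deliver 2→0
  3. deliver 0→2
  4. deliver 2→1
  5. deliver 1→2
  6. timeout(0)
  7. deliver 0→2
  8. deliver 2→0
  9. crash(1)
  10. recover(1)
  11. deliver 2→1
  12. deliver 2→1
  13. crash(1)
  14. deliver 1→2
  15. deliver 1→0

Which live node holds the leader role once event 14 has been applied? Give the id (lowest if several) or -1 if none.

0

step 1 timeout(2): 2={cand,t=1,log=-}
step 2 deliver 2→0: 0={foll,t=1,log=-}
step 3 deliver 0→2: 2={lead,t=1,log=-}
step 4 deliver 2→1: 1={foll,t=1,log=-}
step 5 deliver 1→2: —
step 6 timeout(0): 0={cand,t=2,log=-}
step 7 deliver 0→2: 2={foll,t=2,log=-}
step 8 deliver 2→0: 0={lead,t=2,log=-}
step 9 crash(1): 1={✗foll,t=1,log=-}
step 10 recover(1): 1={foll,t=1,log=-}
step 11 deliver 2→1: —
step 12 deliver 2→1: —
step 13 crash(1): 1={✗foll,t=1,log=-}
step 14 deliver 1→2: —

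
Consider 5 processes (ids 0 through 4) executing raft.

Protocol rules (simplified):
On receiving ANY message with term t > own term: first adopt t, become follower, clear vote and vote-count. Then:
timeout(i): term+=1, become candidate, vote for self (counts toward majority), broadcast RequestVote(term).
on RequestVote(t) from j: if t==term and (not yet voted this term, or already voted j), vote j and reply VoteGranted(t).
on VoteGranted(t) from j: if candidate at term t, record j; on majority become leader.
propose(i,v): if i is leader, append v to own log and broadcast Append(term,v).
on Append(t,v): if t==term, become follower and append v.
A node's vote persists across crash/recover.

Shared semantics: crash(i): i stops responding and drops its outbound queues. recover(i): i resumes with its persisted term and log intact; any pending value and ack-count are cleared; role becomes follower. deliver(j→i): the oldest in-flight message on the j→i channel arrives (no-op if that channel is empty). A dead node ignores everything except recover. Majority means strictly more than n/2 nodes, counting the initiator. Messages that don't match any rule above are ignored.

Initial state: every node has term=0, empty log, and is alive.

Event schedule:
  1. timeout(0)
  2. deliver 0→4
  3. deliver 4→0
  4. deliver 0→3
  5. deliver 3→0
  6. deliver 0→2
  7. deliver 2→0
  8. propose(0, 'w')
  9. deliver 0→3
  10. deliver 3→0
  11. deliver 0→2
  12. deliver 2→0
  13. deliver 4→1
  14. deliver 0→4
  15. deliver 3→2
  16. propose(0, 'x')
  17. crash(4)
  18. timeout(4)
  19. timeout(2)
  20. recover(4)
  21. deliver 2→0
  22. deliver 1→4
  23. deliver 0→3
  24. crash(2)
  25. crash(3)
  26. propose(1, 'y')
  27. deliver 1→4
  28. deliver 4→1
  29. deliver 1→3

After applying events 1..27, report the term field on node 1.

1. timeout(0):  <0:cand t1 ->
2. deliver 0→4:  <4:foll t1 ->
3. deliver 4→0:  nop
4. deliver 0→3:  <3:foll t1 ->
5. deliver 3→0:  <0:lead t1 ->
6. deliver 0→2:  <2:foll t1 ->
7. deliver 2→0:  nop
8. propose(0,'w'):  <0:lead t1 w>
9. deliver 0→3:  <3:foll t1 w>
10. deliver 3→0:  nop
11. deliver 0→2:  <2:foll t1 w>
12. deliver 2→0:  nop
13. deliver 4→1:  nop
14. deliver 0→4:  <4:foll t1 w>
15. deliver 3→2:  nop
16. propose(0,'x'):  <0:lead t1 w,x>
17. crash(4):  <4:✗foll t1 w>
18. timeout(4):  nop
19. timeout(2):  <2:cand t2 w>
20. recover(4):  <4:foll t1 w>
21. deliver 2→0:  <0:foll t2 w,x>
22. deliver 1→4:  nop
23. deliver 0→3:  <3:foll t1 w,x>
24. crash(2):  <2:✗cand t2 w>
25. crash(3):  <3:✗foll t1 w,x>
26. propose(1,'y'):  nop
27. deliver 1→4:  nop

0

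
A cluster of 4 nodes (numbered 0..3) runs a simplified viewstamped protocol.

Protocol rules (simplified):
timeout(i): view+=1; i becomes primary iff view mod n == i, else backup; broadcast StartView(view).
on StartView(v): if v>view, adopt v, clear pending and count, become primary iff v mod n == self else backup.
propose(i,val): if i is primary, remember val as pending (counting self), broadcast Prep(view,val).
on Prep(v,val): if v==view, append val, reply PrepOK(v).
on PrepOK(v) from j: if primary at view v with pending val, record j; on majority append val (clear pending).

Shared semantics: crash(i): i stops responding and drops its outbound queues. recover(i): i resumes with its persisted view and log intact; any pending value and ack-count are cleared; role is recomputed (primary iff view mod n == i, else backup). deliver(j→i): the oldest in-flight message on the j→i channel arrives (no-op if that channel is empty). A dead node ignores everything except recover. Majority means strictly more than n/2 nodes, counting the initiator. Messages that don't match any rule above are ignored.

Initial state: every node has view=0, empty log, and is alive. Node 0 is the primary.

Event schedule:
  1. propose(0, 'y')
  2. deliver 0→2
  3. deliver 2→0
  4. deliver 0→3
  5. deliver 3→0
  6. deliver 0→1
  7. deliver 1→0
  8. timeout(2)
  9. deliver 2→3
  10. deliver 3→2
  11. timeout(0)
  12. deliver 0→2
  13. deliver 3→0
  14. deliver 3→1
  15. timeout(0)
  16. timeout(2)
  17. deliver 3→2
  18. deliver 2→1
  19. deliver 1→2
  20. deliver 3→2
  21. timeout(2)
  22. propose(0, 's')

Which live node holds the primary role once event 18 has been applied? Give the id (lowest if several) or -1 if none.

[1] propose(0,'y') → ∅
[2] deliver 0→2 → N2(back v0 [y])
[3] deliver 2→0 → ∅
[4] deliver 0→3 → N3(back v0 [y])
[5] deliver 3→0 → N0(prim v0 [y])
[6] deliver 0→1 → N1(back v0 [y])
[7] deliver 1→0 → ∅
[8] timeout(2) → N2(back v1 [y])
[9] deliver 2→3 → N3(back v1 [y])
[10] deliver 3→2 → ∅
[11] timeout(0) → N0(back v1 [y])
[12] deliver 0→2 → ∅
[13] deliver 3→0 → ∅
[14] deliver 3→1 → ∅
[15] timeout(0) → N0(back v2 [y])
[16] timeout(2) → N2(prim v2 [y])
[17] deliver 3→2 → ∅
[18] deliver 2→1 → N1(prim v1 [y])

1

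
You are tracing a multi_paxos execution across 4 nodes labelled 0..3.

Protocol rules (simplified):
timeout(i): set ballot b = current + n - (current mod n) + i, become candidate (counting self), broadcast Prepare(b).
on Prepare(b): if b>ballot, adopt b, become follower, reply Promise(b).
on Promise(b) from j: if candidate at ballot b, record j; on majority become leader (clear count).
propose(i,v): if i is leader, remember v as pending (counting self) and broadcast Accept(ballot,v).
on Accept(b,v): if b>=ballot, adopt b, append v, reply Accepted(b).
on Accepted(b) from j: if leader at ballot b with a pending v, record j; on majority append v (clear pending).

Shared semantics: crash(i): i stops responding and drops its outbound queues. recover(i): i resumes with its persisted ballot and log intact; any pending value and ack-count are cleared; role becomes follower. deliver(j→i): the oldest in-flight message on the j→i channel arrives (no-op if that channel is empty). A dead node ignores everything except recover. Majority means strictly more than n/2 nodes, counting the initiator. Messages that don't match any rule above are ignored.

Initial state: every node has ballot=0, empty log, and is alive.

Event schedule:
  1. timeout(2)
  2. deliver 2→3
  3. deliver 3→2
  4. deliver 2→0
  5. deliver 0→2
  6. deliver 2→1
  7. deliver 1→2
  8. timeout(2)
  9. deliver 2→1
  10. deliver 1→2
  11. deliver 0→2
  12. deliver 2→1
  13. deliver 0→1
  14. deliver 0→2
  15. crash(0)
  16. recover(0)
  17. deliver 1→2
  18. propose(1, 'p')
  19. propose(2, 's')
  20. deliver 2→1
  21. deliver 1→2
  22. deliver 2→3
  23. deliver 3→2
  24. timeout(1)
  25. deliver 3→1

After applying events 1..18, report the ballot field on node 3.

6

after 1 — timeout(2): n2:cand/b6/[-]
after 2 — deliver 2→3: n3:foll/b6/[-]
after 3 — deliver 3→2: ·
after 4 — deliver 2→0: n0:foll/b6/[-]
after 5 — deliver 0→2: n2:lead/b6/[-]
after 6 — deliver 2→1: n1:foll/b6/[-]
after 7 — deliver 1→2: ·
after 8 — timeout(2): n2:cand/b10/[-]
after 9 — deliver 2→1: n1:foll/b10/[-]
after 10 — deliver 1→2: ·
after 11 — deliver 0→2: ·
after 12 — deliver 2→1: ·
after 13 — deliver 0→1: ·
after 14 — deliver 0→2: ·
after 15 — crash(0): n0:✗foll/b6/[-]
after 16 — recover(0): n0:foll/b6/[-]
after 17 — deliver 1→2: ·
after 18 — propose(1,'p'): ·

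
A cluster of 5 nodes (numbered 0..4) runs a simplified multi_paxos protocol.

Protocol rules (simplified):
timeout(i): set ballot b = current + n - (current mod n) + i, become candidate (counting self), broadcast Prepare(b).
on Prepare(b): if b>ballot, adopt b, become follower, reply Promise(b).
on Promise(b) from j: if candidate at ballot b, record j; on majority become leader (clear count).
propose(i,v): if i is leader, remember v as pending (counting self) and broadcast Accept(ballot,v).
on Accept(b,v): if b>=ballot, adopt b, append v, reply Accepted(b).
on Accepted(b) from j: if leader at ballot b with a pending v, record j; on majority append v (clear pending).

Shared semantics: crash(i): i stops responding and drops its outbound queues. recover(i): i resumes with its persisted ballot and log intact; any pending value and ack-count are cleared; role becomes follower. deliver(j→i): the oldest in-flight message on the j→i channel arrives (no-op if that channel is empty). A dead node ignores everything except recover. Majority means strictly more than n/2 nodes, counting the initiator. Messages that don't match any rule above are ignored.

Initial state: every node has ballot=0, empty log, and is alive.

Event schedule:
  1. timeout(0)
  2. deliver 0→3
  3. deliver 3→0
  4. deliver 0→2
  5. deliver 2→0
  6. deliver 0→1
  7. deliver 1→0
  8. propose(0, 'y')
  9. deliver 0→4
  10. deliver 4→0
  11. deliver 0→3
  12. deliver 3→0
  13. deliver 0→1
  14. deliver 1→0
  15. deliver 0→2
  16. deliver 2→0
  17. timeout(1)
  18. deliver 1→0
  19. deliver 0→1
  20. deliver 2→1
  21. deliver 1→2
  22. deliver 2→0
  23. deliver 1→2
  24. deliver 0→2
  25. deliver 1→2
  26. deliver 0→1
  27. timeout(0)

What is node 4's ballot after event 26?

[1] timeout(0) → N0(cand b5 [-])
[2] deliver 0→3 → N3(foll b5 [-])
[3] deliver 3→0 → ∅
[4] deliver 0→2 → N2(foll b5 [-])
[5] deliver 2→0 → N0(lead b5 [-])
[6] deliver 0→1 → N1(foll b5 [-])
[7] deliver 1→0 → ∅
[8] propose(0,'y') → ∅
[9] deliver 0→4 → N4(foll b5 [-])
[10] deliver 4→0 → ∅
[11] deliver 0→3 → N3(foll b5 [y])
[12] deliver 3→0 → ∅
[13] deliver 0→1 → N1(foll b5 [y])
[14] deliver 1→0 → N0(lead b5 [y])
[15] deliver 0→2 → N2(foll b5 [y])
[16] deliver 2→0 → ∅
[17] timeout(1) → N1(cand b11 [y])
[18] deliver 1→0 → N0(foll b11 [y])
[19] deliver 0→1 → ∅
[20] deliver 2→1 → ∅
[21] deliver 1→2 → N2(foll b11 [y])
[22] deliver 2→0 → ∅
[23] deliver 1→2 → ∅
[24] deliver 0→2 → ∅
[25] deliver 1→2 → ∅
[26] deliver 0→1 → ∅

5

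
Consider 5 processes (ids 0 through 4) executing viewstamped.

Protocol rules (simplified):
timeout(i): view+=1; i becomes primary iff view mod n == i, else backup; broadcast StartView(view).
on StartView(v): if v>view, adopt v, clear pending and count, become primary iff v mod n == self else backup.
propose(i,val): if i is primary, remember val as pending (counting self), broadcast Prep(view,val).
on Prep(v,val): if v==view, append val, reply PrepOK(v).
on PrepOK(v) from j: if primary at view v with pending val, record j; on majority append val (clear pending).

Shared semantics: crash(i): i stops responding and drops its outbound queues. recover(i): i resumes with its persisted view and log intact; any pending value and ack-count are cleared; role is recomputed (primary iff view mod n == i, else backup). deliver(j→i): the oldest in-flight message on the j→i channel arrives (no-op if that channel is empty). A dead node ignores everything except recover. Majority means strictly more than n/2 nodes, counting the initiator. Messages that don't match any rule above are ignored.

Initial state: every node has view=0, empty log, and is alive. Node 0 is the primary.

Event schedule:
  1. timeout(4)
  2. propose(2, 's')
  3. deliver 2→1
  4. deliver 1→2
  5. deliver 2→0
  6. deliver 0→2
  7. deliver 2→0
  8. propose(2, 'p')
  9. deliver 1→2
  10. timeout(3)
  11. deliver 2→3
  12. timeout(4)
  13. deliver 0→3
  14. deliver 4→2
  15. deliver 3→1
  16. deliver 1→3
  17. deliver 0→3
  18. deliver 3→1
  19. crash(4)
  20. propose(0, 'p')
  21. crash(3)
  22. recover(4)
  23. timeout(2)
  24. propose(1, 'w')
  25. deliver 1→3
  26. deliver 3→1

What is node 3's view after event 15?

e1 timeout(4): 4[back,v=1,-]
e2 propose(2,'s'): ·
e3 deliver 2→1: ·
e4 deliver 1→2: ·
e5 deliver 2→0: ·
e6 deliver 0→2: ·
e7 deliver 2→0: ·
e8 propose(2,'p'): ·
e9 deliver 1→2: ·
e10 timeout(3): 3[back,v=1,-]
e11 deliver 2→3: ·
e12 timeout(4): 4[back,v=2,-]
e13 deliver 0→3: ·
e14 deliver 4→2: 2[back,v=1,-]
e15 deliver 3→1: 1[prim,v=1,-]

1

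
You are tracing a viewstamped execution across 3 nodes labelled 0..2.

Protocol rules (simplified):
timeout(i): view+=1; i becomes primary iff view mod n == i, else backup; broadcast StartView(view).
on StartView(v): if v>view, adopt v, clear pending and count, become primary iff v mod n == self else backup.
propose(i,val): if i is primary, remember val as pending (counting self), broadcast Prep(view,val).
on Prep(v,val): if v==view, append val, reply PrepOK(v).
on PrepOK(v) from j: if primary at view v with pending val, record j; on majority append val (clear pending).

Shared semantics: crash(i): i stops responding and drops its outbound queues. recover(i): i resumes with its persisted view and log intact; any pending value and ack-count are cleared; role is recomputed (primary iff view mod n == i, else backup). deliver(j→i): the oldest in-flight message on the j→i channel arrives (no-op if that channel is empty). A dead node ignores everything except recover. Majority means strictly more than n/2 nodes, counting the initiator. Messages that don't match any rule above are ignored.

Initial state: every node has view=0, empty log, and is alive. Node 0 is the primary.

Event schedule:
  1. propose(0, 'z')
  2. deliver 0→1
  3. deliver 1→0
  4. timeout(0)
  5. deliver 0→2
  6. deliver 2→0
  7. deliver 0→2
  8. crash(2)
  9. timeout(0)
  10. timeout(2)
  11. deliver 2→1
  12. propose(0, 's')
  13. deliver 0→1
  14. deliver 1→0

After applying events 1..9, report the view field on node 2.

after 1 — propose(0,'z'): ·
after 2 — deliver 0→1: n1:back/v0/[z]
after 3 — deliver 1→0: n0:prim/v0/[z]
after 4 — timeout(0): n0:back/v1/[z]
after 5 — deliver 0→2: n2:back/v0/[z]
after 6 — deliver 2→0: ·
after 7 — deliver 0→2: n2:back/v1/[z]
after 8 — crash(2): n2:✗back/v1/[z]
after 9 — timeout(0): n0:back/v2/[z]

1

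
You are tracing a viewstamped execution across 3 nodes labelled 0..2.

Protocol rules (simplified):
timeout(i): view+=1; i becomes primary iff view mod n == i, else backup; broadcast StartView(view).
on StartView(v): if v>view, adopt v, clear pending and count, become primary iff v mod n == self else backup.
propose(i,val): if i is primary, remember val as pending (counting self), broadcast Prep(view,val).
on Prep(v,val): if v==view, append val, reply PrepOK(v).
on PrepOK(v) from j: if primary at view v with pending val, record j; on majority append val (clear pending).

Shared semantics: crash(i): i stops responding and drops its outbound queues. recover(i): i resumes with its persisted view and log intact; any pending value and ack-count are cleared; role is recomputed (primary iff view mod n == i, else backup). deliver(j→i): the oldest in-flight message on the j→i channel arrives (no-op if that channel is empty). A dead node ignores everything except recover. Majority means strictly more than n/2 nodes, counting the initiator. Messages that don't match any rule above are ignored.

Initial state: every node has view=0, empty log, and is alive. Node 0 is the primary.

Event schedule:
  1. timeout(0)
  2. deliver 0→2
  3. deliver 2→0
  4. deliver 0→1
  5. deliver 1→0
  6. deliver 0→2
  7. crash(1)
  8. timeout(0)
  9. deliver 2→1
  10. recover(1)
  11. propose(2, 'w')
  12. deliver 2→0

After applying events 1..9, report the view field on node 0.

e1 timeout(0): 0[back,v=1,-]
e2 deliver 0→2: 2[back,v=1,-]
e3 deliver 2→0: ·
e4 deliver 0→1: 1[prim,v=1,-]
e5 deliver 1→0: ·
e6 deliver 0→2: ·
e7 crash(1): 1[✗prim,v=1,-]
e8 timeout(0): 0[back,v=2,-]
e9 deliver 2→1: ·

2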